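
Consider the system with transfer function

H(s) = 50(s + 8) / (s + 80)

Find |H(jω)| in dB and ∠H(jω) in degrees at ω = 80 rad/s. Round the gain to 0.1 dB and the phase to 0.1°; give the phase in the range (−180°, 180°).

31.0 dB, 39.3°

At s = jω = j80:
zero (s+8): 8 + j80 → |·| = √(8²+80²) = √6464 ≈ 80.399, ∠ = arctan(80/8) ≈ 84.29°
pole (s+80): 80 + j80 → |·| = √(80²+80²) = √12800 ≈ 113.14, ∠ = arctan(80/80) ≈ 45.00°
|H| = 50 · 80.399 / 113.14 ≈ 35.531
Gain = 20 log₁₀(35.531) ≈ 31.01 dB
∠H = 84.29° − 45.00° = 39.29°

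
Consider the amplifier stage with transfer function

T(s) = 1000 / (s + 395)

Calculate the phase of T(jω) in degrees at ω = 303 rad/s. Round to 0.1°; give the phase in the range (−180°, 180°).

-37.5°

Substitute s = j303:
Numerator: 1000 = 1000 + j0
Denominator: (j303) + 395 = 395 + j303
|N| = √(1000² + 0²) ≈ 1000, ∠N ≈ 0.00°
|D| = √(395² + 303²) ≈ 497.83, ∠D ≈ 37.49°
∠T = 0.00° − 37.49° = -37.49°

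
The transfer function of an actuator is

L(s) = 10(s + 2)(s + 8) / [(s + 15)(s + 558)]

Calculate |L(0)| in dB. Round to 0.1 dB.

L(0) = 10·2·8 / (15·558) ≈ 0.019116
20 log₁₀(0.019116) ≈ -34.37 dB

-34.4 dB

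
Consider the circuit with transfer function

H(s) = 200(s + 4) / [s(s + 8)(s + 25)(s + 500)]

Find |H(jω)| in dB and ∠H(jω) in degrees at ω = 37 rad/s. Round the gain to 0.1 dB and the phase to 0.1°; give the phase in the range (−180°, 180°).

-72.5 dB, -144.2°

At s = jω = j37:
zero (s+4): 4 + j37 → |·| = √(4²+37²) = √1385 ≈ 37.216, ∠ = arctan(37/4) ≈ 83.83°
pole (s+8): 8 + j37 → |·| = √(8²+37²) = √1433 ≈ 37.855, ∠ = arctan(37/8) ≈ 77.80°
pole (s+25): 25 + j37 → |·| = √(25²+37²) = √1994 ≈ 44.654, ∠ = arctan(37/25) ≈ 55.95°
pole (s+500): 500 + j37 → |·| = √(500²+37²) = √251369 ≈ 501.37, ∠ = arctan(37/500) ≈ 4.23°
pole at origin: |s| = 37, ∠ = 90.00° (in denominator)
|H| = 200 · 37.216 / 3.1358e+07 ≈ 0.00023736
Gain = 20 log₁₀(0.00023736) ≈ -72.49 dB
∠H = 83.83° − 227.98° = -144.15°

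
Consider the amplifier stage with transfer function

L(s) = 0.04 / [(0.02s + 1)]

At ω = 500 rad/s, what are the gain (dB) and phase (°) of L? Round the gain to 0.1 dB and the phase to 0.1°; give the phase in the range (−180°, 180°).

At ω = 500 rad/s:
pole (1 + j500·0.02) = 1 + j10 → |·| ≈ 10.05, ∠ ≈ 84.29°
|L| = 0.04 · 1 / (10.05) ≈ 0.0039801
Gain = 20 log₁₀(0.0039801) ≈ -48.00 dB
∠L = (0°) − (84.29°) = -84.29°

-48.0 dB, -84.3°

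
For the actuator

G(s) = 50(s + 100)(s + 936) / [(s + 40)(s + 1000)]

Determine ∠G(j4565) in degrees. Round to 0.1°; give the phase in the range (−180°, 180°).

At s = jω = j4565:
zero (s+100): 100 + j4565 → |·| = √(100²+4565²) = √20849225 ≈ 4566.1, ∠ = arctan(4565/100) ≈ 88.75°
zero (s+936): 936 + j4565 → |·| = √(936²+4565²) = √21715321 ≈ 4660, ∠ = arctan(4565/936) ≈ 78.41°
pole (s+40): 40 + j4565 → |·| = √(40²+4565²) = √20840825 ≈ 4565.2, ∠ = arctan(4565/40) ≈ 89.50°
pole (s+1000): 1000 + j4565 → |·| = √(1000²+4565²) = √21839225 ≈ 4673.2, ∠ = arctan(4565/1000) ≈ 77.64°
∠G = 167.16° − 167.14° = 0.02°

0.0°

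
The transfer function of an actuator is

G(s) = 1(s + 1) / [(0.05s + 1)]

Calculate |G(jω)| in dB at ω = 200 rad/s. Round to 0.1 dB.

26.0 dB

At ω = 200 rad/s:
zero (1 + j200·1) = 1 + j200 → |·| ≈ 200, ∠ ≈ 89.71°
pole (1 + j200·0.05) = 1 + j10 → |·| ≈ 10.05, ∠ ≈ 84.29°
|G| = 1 · 200 / (10.05) ≈ 19.9
Gain = 20 log₁₀(19.9) ≈ 25.98 dB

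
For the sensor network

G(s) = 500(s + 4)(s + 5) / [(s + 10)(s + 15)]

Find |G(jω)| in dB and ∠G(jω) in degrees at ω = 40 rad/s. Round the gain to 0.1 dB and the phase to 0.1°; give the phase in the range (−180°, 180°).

53.3 dB, 21.8°

At s = jω = j40:
zero (s+4): 4 + j40 → |·| = √(4²+40²) = √1616 ≈ 40.2, ∠ = arctan(40/4) ≈ 84.29°
zero (s+5): 5 + j40 → |·| = √(5²+40²) = √1625 ≈ 40.311, ∠ = arctan(40/5) ≈ 82.87°
pole (s+10): 10 + j40 → |·| = √(10²+40²) = √1700 ≈ 41.231, ∠ = arctan(40/10) ≈ 75.96°
pole (s+15): 15 + j40 → |·| = √(15²+40²) = √1825 ≈ 42.72, ∠ = arctan(40/15) ≈ 69.44°
|G| = 500 · 1620.5 / 1761.4 ≈ 460
Gain = 20 log₁₀(460) ≈ 53.26 dB
∠G = 167.16° − 145.40° = 21.76°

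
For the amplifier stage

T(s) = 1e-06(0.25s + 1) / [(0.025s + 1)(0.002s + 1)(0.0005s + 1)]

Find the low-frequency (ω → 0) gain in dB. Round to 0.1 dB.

T(0) = 1e-06 · 1 / 1 = 1e-06
20 log₁₀(1e-06) ≈ -120.00 dB

-120.0 dB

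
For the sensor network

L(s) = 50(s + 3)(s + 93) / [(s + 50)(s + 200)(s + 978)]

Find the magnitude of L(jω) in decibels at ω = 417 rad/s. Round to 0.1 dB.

-27.3 dB

At s = jω = j417:
zero (s+3): 3 + j417 → |·| = √(3²+417²) = √173898 ≈ 417.01, ∠ = arctan(417/3) ≈ 89.59°
zero (s+93): 93 + j417 → |·| = √(93²+417²) = √182538 ≈ 427.24, ∠ = arctan(417/93) ≈ 77.43°
pole (s+50): 50 + j417 → |·| = √(50²+417²) = √176389 ≈ 419.99, ∠ = arctan(417/50) ≈ 83.16°
pole (s+200): 200 + j417 → |·| = √(200²+417²) = √213889 ≈ 462.48, ∠ = arctan(417/200) ≈ 64.38°
pole (s+978): 978 + j417 → |·| = √(978²+417²) = √1130373 ≈ 1063.2, ∠ = arctan(417/978) ≈ 23.09°
|L| = 50 · 1.7816e+05 / 2.0651e+08 ≈ 0.043136
Gain = 20 log₁₀(0.043136) ≈ -27.30 dB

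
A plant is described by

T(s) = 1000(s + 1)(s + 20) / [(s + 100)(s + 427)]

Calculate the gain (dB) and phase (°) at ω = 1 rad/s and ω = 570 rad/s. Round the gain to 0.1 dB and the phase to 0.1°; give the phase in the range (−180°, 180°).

At s = jω = j1:
zero (s+1): 1 + j1 → |·| = √(1²+1²) = √2 ≈ 1.4142, ∠ = arctan(1/1) ≈ 45.00°
zero (s+20): 20 + j1 → |·| = √(20²+1²) = √401 ≈ 20.025, ∠ = arctan(1/20) ≈ 2.86°
pole (s+100): 100 + j1 → |·| = √(100²+1²) = √10001 ≈ 100, ∠ = arctan(1/100) ≈ 0.57°
pole (s+427): 427 + j1 → |·| = √(427²+1²) = √182330 ≈ 427, ∠ = arctan(1/427) ≈ 0.13°
|T| = 1000 · 28.319 / 42700 ≈ 0.66321
Gain = 20 log₁₀(0.66321) ≈ -3.57 dB
∠T = 47.86° − 0.70° = 47.16°

At s = jω = j570:
zero (s+1): 1 + j570 → |·| = √(1²+570²) = √324901 ≈ 570, ∠ = arctan(570/1) ≈ 89.90°
zero (s+20): 20 + j570 → |·| = √(20²+570²) = √325300 ≈ 570.35, ∠ = arctan(570/20) ≈ 87.99°
pole (s+100): 100 + j570 → |·| = √(100²+570²) = √334900 ≈ 578.71, ∠ = arctan(570/100) ≈ 80.05°
pole (s+427): 427 + j570 → |·| = √(427²+570²) = √507229 ≈ 712.2, ∠ = arctan(570/427) ≈ 53.16°
|T| = 1000 · 3.251e+05 / 4.1216e+05 ≈ 788.77
Gain = 20 log₁₀(788.77) ≈ 57.94 dB
∠T = 177.89° − 133.21° = 44.68°

ω = 1: -3.6 dB, 47.2°; ω = 570: 57.9 dB, 44.7°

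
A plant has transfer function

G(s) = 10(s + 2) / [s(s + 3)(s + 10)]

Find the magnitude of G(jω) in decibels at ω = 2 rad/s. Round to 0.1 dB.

At s = jω = j2:
zero (s+2): 2 + j2 → |·| = √(2²+2²) = √8 ≈ 2.8284, ∠ = arctan(2/2) ≈ 45.00°
pole (s+3): 3 + j2 → |·| = √(3²+2²) = √13 ≈ 3.6056, ∠ = arctan(2/3) ≈ 33.69°
pole (s+10): 10 + j2 → |·| = √(10²+2²) = √104 ≈ 10.198, ∠ = arctan(2/10) ≈ 11.31°
pole at origin: |s| = 2, ∠ = 90.00° (in denominator)
|G| = 10 · 2.8284 / 73.54 ≈ 0.38461
Gain = 20 log₁₀(0.38461) ≈ -8.30 dB

-8.3 dB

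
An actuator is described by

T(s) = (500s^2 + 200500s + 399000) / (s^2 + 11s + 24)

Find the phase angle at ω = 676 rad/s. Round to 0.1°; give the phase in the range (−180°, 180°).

-29.8°

Substitute s = j676:
Numerator: 500(j676)^2 + 200500(j676) + 399000 = -228089000 + j135538000
Denominator: (j676)^2 + 11(j676) + 24 = -456952 + j7436
|N| = √(228089000² + 135538000²) ≈ 2.6532e+08, ∠N ≈ 149.28°
|D| = √(456952² + 7436²) ≈ 4.5701e+05, ∠D ≈ 179.07°
∠T = 149.28° − 179.07° = -29.79°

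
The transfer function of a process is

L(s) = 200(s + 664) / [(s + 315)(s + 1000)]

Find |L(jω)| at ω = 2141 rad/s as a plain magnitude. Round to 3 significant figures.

0.0877

At s = jω = j2141:
zero (s+664): 664 + j2141 → |·| = √(664²+2141²) = √5024777 ≈ 2241.6, ∠ = arctan(2141/664) ≈ 72.77°
pole (s+315): 315 + j2141 → |·| = √(315²+2141²) = √4683106 ≈ 2164, ∠ = arctan(2141/315) ≈ 81.63°
pole (s+1000): 1000 + j2141 → |·| = √(1000²+2141²) = √5583881 ≈ 2363, ∠ = arctan(2141/1000) ≈ 64.96°
|L| = 200 · 2241.6 / 5.1135e+06 ≈ 0.087674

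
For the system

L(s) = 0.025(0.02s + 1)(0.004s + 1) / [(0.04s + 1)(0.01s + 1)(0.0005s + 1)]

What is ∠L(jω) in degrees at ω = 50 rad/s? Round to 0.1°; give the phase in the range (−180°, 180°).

-35.1°

At ω = 50 rad/s:
zero (1 + j50·0.02) = 1 + j1 → |·| ≈ 1.4142, ∠ ≈ 45.00°
zero (1 + j50·0.004) = 1 + j0.2 → |·| ≈ 1.0198, ∠ ≈ 11.31°
pole (1 + j50·0.04) = 1 + j2 → |·| ≈ 2.2361, ∠ ≈ 63.43°
pole (1 + j50·0.01) = 1 + j0.5 → |·| ≈ 1.118, ∠ ≈ 26.57°
pole (1 + j50·0.0005) = 1 + j0.025 → |·| ≈ 1.0003, ∠ ≈ 1.43°
∠L = (45.00° + 11.31°) − (63.43° + 26.57° + 1.43°) = -35.12°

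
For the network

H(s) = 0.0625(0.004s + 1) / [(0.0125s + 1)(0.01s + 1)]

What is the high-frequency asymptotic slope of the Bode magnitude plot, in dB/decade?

Each pole contributes −20 dB/decade at high frequency; each zero contributes +20 dB/decade.
Net: 1 zero(s) − 2 pole(s) → -20 dB/decade.

-20 dB/decade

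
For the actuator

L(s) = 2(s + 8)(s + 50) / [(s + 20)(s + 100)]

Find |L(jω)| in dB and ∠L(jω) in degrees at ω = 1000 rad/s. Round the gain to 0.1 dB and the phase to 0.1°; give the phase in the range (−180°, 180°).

At s = jω = j1000:
zero (s+8): 8 + j1000 → |·| = √(8²+1000²) = √1000064 ≈ 1000, ∠ = arctan(1000/8) ≈ 89.54°
zero (s+50): 50 + j1000 → |·| = √(50²+1000²) = √1002500 ≈ 1001.2, ∠ = arctan(1000/50) ≈ 87.14°
pole (s+20): 20 + j1000 → |·| = √(20²+1000²) = √1000400 ≈ 1000.2, ∠ = arctan(1000/20) ≈ 88.85°
pole (s+100): 100 + j1000 → |·| = √(100²+1000²) = √1010000 ≈ 1005, ∠ = arctan(1000/100) ≈ 84.29°
|L| = 2 · 1.0012e+06 / 1.0052e+06 ≈ 1.992
Gain = 20 log₁₀(1.992) ≈ 5.99 dB
∠L = 176.68° − 173.14° = 3.54°

6.0 dB, 3.5°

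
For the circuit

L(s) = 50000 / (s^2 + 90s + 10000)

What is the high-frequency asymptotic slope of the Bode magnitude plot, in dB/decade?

-40 dB/decade

Each pole contributes −20 dB/decade at high frequency; each zero contributes +20 dB/decade.
Net: 0 zero(s) − 2 pole(s) → -40 dB/decade.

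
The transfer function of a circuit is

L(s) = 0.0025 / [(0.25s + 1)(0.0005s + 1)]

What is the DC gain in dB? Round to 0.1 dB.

-52.0 dB

L(0) = 0.0025 · 1 / 1 = 0.0025
20 log₁₀(0.0025) ≈ -52.04 dB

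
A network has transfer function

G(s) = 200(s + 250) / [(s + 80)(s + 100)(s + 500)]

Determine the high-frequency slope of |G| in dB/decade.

-40 dB/decade

Each pole contributes −20 dB/decade at high frequency; each zero contributes +20 dB/decade.
Net: 1 zero(s) − 3 pole(s) → -40 dB/decade.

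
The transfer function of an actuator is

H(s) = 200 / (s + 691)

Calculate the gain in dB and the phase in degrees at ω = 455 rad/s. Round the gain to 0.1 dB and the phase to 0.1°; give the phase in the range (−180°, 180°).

-12.3 dB, -33.4°

Substitute s = j455:
Numerator: 200 = 200 + j0
Denominator: (j455) + 691 = 691 + j455
|N| = √(200² + 0²) ≈ 200, ∠N ≈ 0.00°
|D| = √(691² + 455²) ≈ 827.35, ∠D ≈ 33.36°
|H| = 200 / 827.35 ≈ 0.24174
Gain = 20 log₁₀(0.24174) ≈ -12.33 dB
∠H = 0.00° − 33.36° = -33.36°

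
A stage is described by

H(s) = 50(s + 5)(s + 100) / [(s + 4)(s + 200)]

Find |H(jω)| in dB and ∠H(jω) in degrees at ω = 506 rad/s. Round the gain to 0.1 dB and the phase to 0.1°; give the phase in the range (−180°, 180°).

33.5 dB, 10.3°

At s = jω = j506:
zero (s+5): 5 + j506 → |·| = √(5²+506²) = √256061 ≈ 506.02, ∠ = arctan(506/5) ≈ 89.43°
zero (s+100): 100 + j506 → |·| = √(100²+506²) = √266036 ≈ 515.79, ∠ = arctan(506/100) ≈ 78.82°
pole (s+4): 4 + j506 → |·| = √(4²+506²) = √256052 ≈ 506.02, ∠ = arctan(506/4) ≈ 89.55°
pole (s+200): 200 + j506 → |·| = √(200²+506²) = √296036 ≈ 544.09, ∠ = arctan(506/200) ≈ 68.43°
|H| = 50 · 2.61e+05 / 2.7532e+05 ≈ 47.399
Gain = 20 log₁₀(47.399) ≈ 33.52 dB
∠H = 168.25° − 157.98° = 10.27°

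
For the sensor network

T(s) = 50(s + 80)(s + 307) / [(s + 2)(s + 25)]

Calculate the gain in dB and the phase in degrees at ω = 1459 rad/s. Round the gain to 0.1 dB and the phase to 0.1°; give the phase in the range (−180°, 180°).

At s = jω = j1459:
zero (s+80): 80 + j1459 → |·| = √(80²+1459²) = √2135081 ≈ 1461.2, ∠ = arctan(1459/80) ≈ 86.86°
zero (s+307): 307 + j1459 → |·| = √(307²+1459²) = √2222930 ≈ 1490.9, ∠ = arctan(1459/307) ≈ 78.12°
pole (s+2): 2 + j1459 → |·| = √(2²+1459²) = √2128685 ≈ 1459, ∠ = arctan(1459/2) ≈ 89.92°
pole (s+25): 25 + j1459 → |·| = √(25²+1459²) = √2129306 ≈ 1459.2, ∠ = arctan(1459/25) ≈ 89.02°
|T| = 50 · 2.1785e+06 / 2.129e+06 ≈ 51.163
Gain = 20 log₁₀(51.163) ≈ 34.18 dB
∠T = 164.98° − 178.94° = -13.96°

34.2 dB, -14.0°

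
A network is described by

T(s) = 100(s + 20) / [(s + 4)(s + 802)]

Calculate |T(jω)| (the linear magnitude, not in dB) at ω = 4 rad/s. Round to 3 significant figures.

At s = jω = j4:
zero (s+20): 20 + j4 → |·| = √(20²+4²) = √416 ≈ 20.396, ∠ = arctan(4/20) ≈ 11.31°
pole (s+4): 4 + j4 → |·| = √(4²+4²) = √32 ≈ 5.6569, ∠ = arctan(4/4) ≈ 45.00°
pole (s+802): 802 + j4 → |·| = √(802²+4²) = √643220 ≈ 802.01, ∠ = arctan(4/802) ≈ 0.29°
|T| = 100 · 20.396 / 4536.9 ≈ 0.44956

0.450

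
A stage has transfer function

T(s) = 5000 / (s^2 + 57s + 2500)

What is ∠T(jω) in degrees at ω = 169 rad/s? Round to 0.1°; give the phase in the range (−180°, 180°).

At s = jω = j169:
quadratic: (j169)² + 57·j169 + 2500 = -26061 + j9633 → |·| ≈ 27784, ∠ ≈ 159.71°
∠T = 0.00° − 159.71° = -159.71°

-159.7°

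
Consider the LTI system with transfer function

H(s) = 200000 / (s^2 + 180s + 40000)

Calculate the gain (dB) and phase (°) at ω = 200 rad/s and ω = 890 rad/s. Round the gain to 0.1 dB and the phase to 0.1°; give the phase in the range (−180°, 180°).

At s = jω = j200:
quadratic: (j200)² + 180·j200 + 40000 = 0 + j36000 → |·| ≈ 36000, ∠ ≈ 90.00°
|H| = 200000 / 36000 ≈ 5.5556
Gain = 20 log₁₀(5.5556) ≈ 14.89 dB
∠H = 0.00° − 90.00° = -90.00°

At s = jω = j890:
quadratic: (j890)² + 180·j890 + 40000 = -752100 + j160200 → |·| ≈ 7.6897e+05, ∠ ≈ 167.98°
|H| = 200000 / 7.6897e+05 ≈ 0.26009
Gain = 20 log₁₀(0.26009) ≈ -11.70 dB
∠H = 0.00° − 167.98° = -167.98°

ω = 200: 14.9 dB, -90.0°; ω = 890: -11.7 dB, -168.0°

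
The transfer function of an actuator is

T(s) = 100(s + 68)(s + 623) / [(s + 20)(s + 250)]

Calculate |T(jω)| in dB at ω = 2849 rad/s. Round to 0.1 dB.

At s = jω = j2849:
zero (s+68): 68 + j2849 → |·| = √(68²+2849²) = √8121425 ≈ 2849.8, ∠ = arctan(2849/68) ≈ 88.63°
zero (s+623): 623 + j2849 → |·| = √(623²+2849²) = √8504930 ≈ 2916.3, ∠ = arctan(2849/623) ≈ 77.67°
pole (s+20): 20 + j2849 → |·| = √(20²+2849²) = √8117201 ≈ 2849.1, ∠ = arctan(2849/20) ≈ 89.60°
pole (s+250): 250 + j2849 → |·| = √(250²+2849²) = √8179301 ≈ 2859.9, ∠ = arctan(2849/250) ≈ 84.99°
|T| = 100 · 8.3109e+06 / 8.1481e+06 ≈ 102
Gain = 20 log₁₀(102) ≈ 40.17 dB

40.2 dB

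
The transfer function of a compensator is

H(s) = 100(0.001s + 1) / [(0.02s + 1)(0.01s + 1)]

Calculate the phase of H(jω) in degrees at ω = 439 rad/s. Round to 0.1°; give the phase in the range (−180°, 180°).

At ω = 439 rad/s:
zero (1 + j439·0.001) = 1 + j0.439 → |·| ≈ 1.0921, ∠ ≈ 23.70°
pole (1 + j439·0.02) = 1 + j8.78 → |·| ≈ 8.8368, ∠ ≈ 83.50°
pole (1 + j439·0.01) = 1 + j4.39 → |·| ≈ 4.5025, ∠ ≈ 77.17°
∠H = (23.70°) − (83.50° + 77.17°) = -136.97°

-137.0°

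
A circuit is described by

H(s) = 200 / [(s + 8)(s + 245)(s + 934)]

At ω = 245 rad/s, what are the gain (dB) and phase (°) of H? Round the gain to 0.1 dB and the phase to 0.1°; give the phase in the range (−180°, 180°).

-112.3 dB, -147.8°

At s = jω = j245:
pole (s+8): 8 + j245 → |·| = √(8²+245²) = √60089 ≈ 245.13, ∠ = arctan(245/8) ≈ 88.13°
pole (s+245): 245 + j245 → |·| = √(245²+245²) = √120050 ≈ 346.48, ∠ = arctan(245/245) ≈ 45.00°
pole (s+934): 934 + j245 → |·| = √(934²+245²) = √932381 ≈ 965.6, ∠ = arctan(245/934) ≈ 14.70°
|H| = 200 / 8.2011e+07 ≈ 2.4387e-06
Gain = 20 log₁₀(2.4387e-06) ≈ -112.26 dB
∠H = 0.00° − 147.83° = -147.83°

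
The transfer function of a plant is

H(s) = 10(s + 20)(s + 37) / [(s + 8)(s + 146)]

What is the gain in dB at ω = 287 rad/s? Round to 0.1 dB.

19.1 dB

At s = jω = j287:
zero (s+20): 20 + j287 → |·| = √(20²+287²) = √82769 ≈ 287.7, ∠ = arctan(287/20) ≈ 86.01°
zero (s+37): 37 + j287 → |·| = √(37²+287²) = √83738 ≈ 289.38, ∠ = arctan(287/37) ≈ 82.65°
pole (s+8): 8 + j287 → |·| = √(8²+287²) = √82433 ≈ 287.11, ∠ = arctan(287/8) ≈ 88.40°
pole (s+146): 146 + j287 → |·| = √(146²+287²) = √103685 ≈ 322, ∠ = arctan(287/146) ≈ 63.04°
|H| = 10 · 83255 / 92449 ≈ 9.0055
Gain = 20 log₁₀(9.0055) ≈ 19.09 dB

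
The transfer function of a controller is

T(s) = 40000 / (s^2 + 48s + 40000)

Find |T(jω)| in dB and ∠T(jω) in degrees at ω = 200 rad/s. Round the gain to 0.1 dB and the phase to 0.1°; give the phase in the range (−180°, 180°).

At s = jω = j200:
quadratic: (j200)² + 48·j200 + 40000 = 0 + j9600 → |·| ≈ 9600, ∠ ≈ 90.00°
|T| = 40000 / 9600 ≈ 4.1667
Gain = 20 log₁₀(4.1667) ≈ 12.40 dB
∠T = 0.00° − 90.00° = -90.00°

12.4 dB, -90.0°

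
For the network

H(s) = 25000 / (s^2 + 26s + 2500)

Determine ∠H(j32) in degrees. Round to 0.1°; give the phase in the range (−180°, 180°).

-29.4°

At s = jω = j32:
quadratic: (j32)² + 26·j32 + 2500 = 1476 + j832 → |·| ≈ 1694.3, ∠ ≈ 29.41°
∠H = 0.00° − 29.41° = -29.41°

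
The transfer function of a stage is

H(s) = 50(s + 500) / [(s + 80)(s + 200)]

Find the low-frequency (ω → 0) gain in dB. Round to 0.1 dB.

3.9 dB

H(0) = 50·500 / (80·200) = 1.5625
20 log₁₀(1.5625) ≈ 3.88 dB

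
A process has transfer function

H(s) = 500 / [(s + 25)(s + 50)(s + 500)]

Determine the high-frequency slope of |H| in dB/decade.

-60 dB/decade

Each pole contributes −20 dB/decade at high frequency; each zero contributes +20 dB/decade.
Net: 0 zero(s) − 3 pole(s) → -60 dB/decade.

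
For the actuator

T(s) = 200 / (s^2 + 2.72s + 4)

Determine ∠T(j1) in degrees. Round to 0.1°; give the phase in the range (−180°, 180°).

-42.2°

At s = jω = j1:
quadratic: (j1)² + 2.72·j1 + 4 = 3 + j2.72 → |·| ≈ 4.0495, ∠ ≈ 42.20°
∠T = 0.00° − 42.20° = -42.20°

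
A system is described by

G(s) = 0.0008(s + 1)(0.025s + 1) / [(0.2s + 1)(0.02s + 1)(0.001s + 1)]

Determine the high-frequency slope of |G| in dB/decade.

Each pole contributes −20 dB/decade at high frequency; each zero contributes +20 dB/decade.
Net: 2 zero(s) − 3 pole(s) → -20 dB/decade.

-20 dB/decade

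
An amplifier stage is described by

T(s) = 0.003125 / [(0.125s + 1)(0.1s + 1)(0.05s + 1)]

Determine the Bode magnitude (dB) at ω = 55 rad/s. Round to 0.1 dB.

At ω = 55 rad/s:
pole (1 + j55·0.125) = 1 + j6.875 → |·| ≈ 6.9473, ∠ ≈ 81.72°
pole (1 + j55·0.1) = 1 + j5.5 → |·| ≈ 5.5902, ∠ ≈ 79.70°
pole (1 + j55·0.05) = 1 + j2.75 → |·| ≈ 2.9262, ∠ ≈ 70.02°
|T| = 0.003125 · 1 / (6.9473 · 5.5902 · 2.9262) ≈ 2.7498e-05
Gain = 20 log₁₀(2.7498e-05) ≈ -91.21 dB

-91.2 dB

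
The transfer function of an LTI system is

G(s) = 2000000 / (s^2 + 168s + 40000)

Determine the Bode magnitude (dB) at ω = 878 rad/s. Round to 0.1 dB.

8.6 dB

At s = jω = j878:
quadratic: (j878)² + 168·j878 + 40000 = -730884 + j147504 → |·| ≈ 7.4562e+05, ∠ ≈ 168.59°
|G| = 2000000 / 7.4562e+05 ≈ 2.6823
Gain = 20 log₁₀(2.6823) ≈ 8.57 dB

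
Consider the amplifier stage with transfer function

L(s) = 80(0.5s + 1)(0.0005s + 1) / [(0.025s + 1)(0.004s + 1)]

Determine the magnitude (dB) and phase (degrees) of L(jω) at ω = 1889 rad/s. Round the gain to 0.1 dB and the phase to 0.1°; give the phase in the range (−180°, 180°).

At ω = 1889 rad/s:
zero (1 + j1889·0.5) = 1 + j944.5 → |·| ≈ 944.5, ∠ ≈ 89.94°
zero (1 + j1889·0.0005) = 1 + j0.9445 → |·| ≈ 1.3755, ∠ ≈ 43.37°
pole (1 + j1889·0.025) = 1 + j47.225 → |·| ≈ 47.236, ∠ ≈ 88.79°
pole (1 + j1889·0.004) = 1 + j7.556 → |·| ≈ 7.6219, ∠ ≈ 82.46°
|L| = 80 · 944.5 · 1.3755 / (47.236 · 7.6219) ≈ 288.68
Gain = 20 log₁₀(288.68) ≈ 49.21 dB
∠L = (89.94° + 43.37°) − (88.79° + 82.46°) = -37.94°

49.2 dB, -37.9°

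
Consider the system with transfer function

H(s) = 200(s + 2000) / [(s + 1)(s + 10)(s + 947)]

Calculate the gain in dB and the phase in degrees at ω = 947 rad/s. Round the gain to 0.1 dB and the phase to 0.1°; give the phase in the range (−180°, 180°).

At s = jω = j947:
zero (s+2000): 2000 + j947 → |·| = √(2000²+947²) = √4896809 ≈ 2212.9, ∠ = arctan(947/2000) ≈ 25.34°
pole (s+1): 1 + j947 → |·| = √(1²+947²) = √896810 ≈ 947, ∠ = arctan(947/1) ≈ 89.94°
pole (s+10): 10 + j947 → |·| = √(10²+947²) = √896909 ≈ 947.05, ∠ = arctan(947/10) ≈ 89.39°
pole (s+947): 947 + j947 → |·| = √(947²+947²) = √1793618 ≈ 1339.3, ∠ = arctan(947/947) ≈ 45.00°
|H| = 200 · 2212.9 / 1.2012e+09 ≈ 0.00036845
Gain = 20 log₁₀(0.00036845) ≈ -68.67 dB
∠H = 25.34° − 224.33° = -198.99° ≡ 161.01° (principal value)

-68.7 dB, 161.0°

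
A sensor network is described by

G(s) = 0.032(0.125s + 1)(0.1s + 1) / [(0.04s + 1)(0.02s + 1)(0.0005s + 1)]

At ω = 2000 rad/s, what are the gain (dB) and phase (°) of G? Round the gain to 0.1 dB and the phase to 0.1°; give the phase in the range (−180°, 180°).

-9.0 dB, -43.4°

At ω = 2000 rad/s:
zero (1 + j2000·0.125) = 1 + j250 → |·| ≈ 250, ∠ ≈ 89.77°
zero (1 + j2000·0.1) = 1 + j200 → |·| ≈ 200, ∠ ≈ 89.71°
pole (1 + j2000·0.04) = 1 + j80 → |·| ≈ 80.006, ∠ ≈ 89.28°
pole (1 + j2000·0.02) = 1 + j40 → |·| ≈ 40.012, ∠ ≈ 88.57°
pole (1 + j2000·0.0005) = 1 + j1 → |·| ≈ 1.4142, ∠ ≈ 45.00°
|G| = 0.032 · 250 · 200 / (80.006 · 40.012 · 1.4142) ≈ 0.35342
Gain = 20 log₁₀(0.35342) ≈ -9.03 dB
∠G = (89.77° + 89.71°) − (89.28° + 88.57° + 45.00°) = -43.37°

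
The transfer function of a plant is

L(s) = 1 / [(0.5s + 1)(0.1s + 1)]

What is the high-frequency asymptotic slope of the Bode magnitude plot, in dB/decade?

-40 dB/decade

Each pole contributes −20 dB/decade at high frequency; each zero contributes +20 dB/decade.
Net: 0 zero(s) − 2 pole(s) → -40 dB/decade.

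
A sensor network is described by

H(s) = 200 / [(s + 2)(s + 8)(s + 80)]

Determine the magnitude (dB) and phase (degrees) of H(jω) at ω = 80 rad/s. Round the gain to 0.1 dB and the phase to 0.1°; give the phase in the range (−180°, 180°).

At s = jω = j80:
pole (s+2): 2 + j80 → |·| = √(2²+80²) = √6404 ≈ 80.025, ∠ = arctan(80/2) ≈ 88.57°
pole (s+8): 8 + j80 → |·| = √(8²+80²) = √6464 ≈ 80.399, ∠ = arctan(80/8) ≈ 84.29°
pole (s+80): 80 + j80 → |·| = √(80²+80²) = √12800 ≈ 113.14, ∠ = arctan(80/80) ≈ 45.00°
|H| = 200 / 7.2793e+05 ≈ 0.00027475
Gain = 20 log₁₀(0.00027475) ≈ -71.22 dB
∠H = 0.00° − 217.86° = -217.86° ≡ 142.14° (principal value)

-71.2 dB, 142.1°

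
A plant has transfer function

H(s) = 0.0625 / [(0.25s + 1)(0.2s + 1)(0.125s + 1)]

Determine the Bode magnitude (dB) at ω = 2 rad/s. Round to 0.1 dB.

-26.0 dB

At ω = 2 rad/s:
pole (1 + j2·0.25) = 1 + j0.5 → |·| ≈ 1.118, ∠ ≈ 26.57°
pole (1 + j2·0.2) = 1 + j0.4 → |·| ≈ 1.077, ∠ ≈ 21.80°
pole (1 + j2·0.125) = 1 + j0.25 → |·| ≈ 1.0308, ∠ ≈ 14.04°
|H| = 0.0625 · 1 / (1.118 · 1.077 · 1.0308) ≈ 0.050356
Gain = 20 log₁₀(0.050356) ≈ -25.96 dB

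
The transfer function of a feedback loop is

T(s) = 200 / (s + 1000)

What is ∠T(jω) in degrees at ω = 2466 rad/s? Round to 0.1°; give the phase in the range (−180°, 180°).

-67.9°

At s = jω = j2466:
pole (s+1000): 1000 + j2466 → |·| = √(1000²+2466²) = √7081156 ≈ 2661, ∠ = arctan(2466/1000) ≈ 67.93°
∠T = 0.00° − 67.93° = -67.93°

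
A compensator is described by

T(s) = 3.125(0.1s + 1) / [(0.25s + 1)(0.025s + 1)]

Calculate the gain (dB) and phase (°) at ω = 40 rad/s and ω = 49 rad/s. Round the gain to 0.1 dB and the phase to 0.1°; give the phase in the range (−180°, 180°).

At ω = 40 rad/s:
zero (1 + j40·0.1) = 1 + j4 → |·| ≈ 4.1231, ∠ ≈ 75.96°
pole (1 + j40·0.25) = 1 + j10 → |·| ≈ 10.05, ∠ ≈ 84.29°
pole (1 + j40·0.025) = 1 + j1 → |·| ≈ 1.4142, ∠ ≈ 45.00°
|T| = 3.125 · 4.1231 / (10.05 · 1.4142) ≈ 0.90656
Gain = 20 log₁₀(0.90656) ≈ -0.85 dB
∠T = (75.96°) − (84.29° + 45.00°) = -53.33°

At ω = 49 rad/s:
zero (1 + j49·0.1) = 1 + j4.9 → |·| ≈ 5.001, ∠ ≈ 78.47°
pole (1 + j49·0.25) = 1 + j12.25 → |·| ≈ 12.291, ∠ ≈ 85.33°
pole (1 + j49·0.025) = 1 + j1.225 → |·| ≈ 1.5813, ∠ ≈ 50.77°
|T| = 3.125 · 5.001 / (12.291 · 1.5813) ≈ 0.80409
Gain = 20 log₁₀(0.80409) ≈ -1.89 dB
∠T = (78.47°) − (85.33° + 50.77°) = -57.63°

ω = 40: -0.9 dB, -53.3°; ω = 49: -1.9 dB, -57.6°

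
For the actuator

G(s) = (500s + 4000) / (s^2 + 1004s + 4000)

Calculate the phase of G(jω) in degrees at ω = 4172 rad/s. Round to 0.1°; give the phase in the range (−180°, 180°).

-76.6°

Substitute s = j4172:
Numerator: 500(j4172) + 4000 = 4000 + j2086000
Denominator: (j4172)^2 + 1004(j4172) + 4000 = -17401584 + j4188688
|N| = √(4000² + 2086000²) ≈ 2.086e+06, ∠N ≈ 89.89°
|D| = √(17401584² + 4188688²) ≈ 1.7899e+07, ∠D ≈ 166.47°
∠G = 89.89° − 166.47° = -76.58°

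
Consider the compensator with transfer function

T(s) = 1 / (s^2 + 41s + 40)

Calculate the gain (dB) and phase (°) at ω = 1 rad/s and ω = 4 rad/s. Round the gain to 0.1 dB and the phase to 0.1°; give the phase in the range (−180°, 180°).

ω = 1: -35.1 dB, -46.4°; ω = 4: -44.4 dB, -81.7°

Substitute s = j1:
Numerator: 1 = 1 + j0
Denominator: (j1)^2 + 41(j1) + 40 = 39 + j41
|N| = √(1² + 0²) ≈ 1, ∠N ≈ 0.00°
|D| = √(39² + 41²) ≈ 56.586, ∠D ≈ 46.43°
|T| = 1 / 56.586 ≈ 0.017672
Gain = 20 log₁₀(0.017672) ≈ -35.05 dB
∠T = 0.00° − 46.43° = -46.43°

Substitute s = j4:
Numerator: 1 = 1 + j0
Denominator: (j4)^2 + 41(j4) + 40 = 24 + j164
|N| = √(1² + 0²) ≈ 1, ∠N ≈ 0.00°
|D| = √(24² + 164²) ≈ 165.75, ∠D ≈ 81.67°
|T| = 1 / 165.75 ≈ 0.0060332
Gain = 20 log₁₀(0.0060332) ≈ -44.39 dB
∠T = 0.00° − 81.67° = -81.67°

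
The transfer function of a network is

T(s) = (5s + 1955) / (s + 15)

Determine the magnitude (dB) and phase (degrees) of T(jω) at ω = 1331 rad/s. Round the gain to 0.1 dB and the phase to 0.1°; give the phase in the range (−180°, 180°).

Substitute s = j1331:
Numerator: 5(j1331) + 1955 = 1955 + j6655
Denominator: (j1331) + 15 = 15 + j1331
|N| = √(1955² + 6655²) ≈ 6936.2, ∠N ≈ 73.63°
|D| = √(15² + 1331²) ≈ 1331.1, ∠D ≈ 89.35°
|T| = 6936.2 / 1331.1 ≈ 5.2109
Gain = 20 log₁₀(5.2109) ≈ 14.34 dB
∠T = 73.63° − 89.35° = -15.72°

14.3 dB, -15.7°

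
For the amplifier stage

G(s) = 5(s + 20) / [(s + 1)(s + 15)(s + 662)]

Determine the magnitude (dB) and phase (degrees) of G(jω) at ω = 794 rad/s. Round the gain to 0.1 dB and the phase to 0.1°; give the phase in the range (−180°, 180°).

-104.3 dB, -140.5°

At s = jω = j794:
zero (s+20): 20 + j794 → |·| = √(20²+794²) = √630836 ≈ 794.25, ∠ = arctan(794/20) ≈ 88.56°
pole (s+1): 1 + j794 → |·| = √(1²+794²) = √630437 ≈ 794, ∠ = arctan(794/1) ≈ 89.93°
pole (s+15): 15 + j794 → |·| = √(15²+794²) = √630661 ≈ 794.14, ∠ = arctan(794/15) ≈ 88.92°
pole (s+662): 662 + j794 → |·| = √(662²+794²) = √1068680 ≈ 1033.8, ∠ = arctan(794/662) ≈ 50.18°
|G| = 5 · 794.25 / 6.5186e+08 ≈ 6.0922e-06
Gain = 20 log₁₀(6.0922e-06) ≈ -104.30 dB
∠G = 88.56° − 229.03° = -140.47°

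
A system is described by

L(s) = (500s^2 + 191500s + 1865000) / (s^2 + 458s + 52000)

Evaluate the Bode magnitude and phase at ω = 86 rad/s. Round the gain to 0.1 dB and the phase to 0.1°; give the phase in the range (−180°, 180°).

Substitute s = j86:
Numerator: 500(j86)^2 + 191500(j86) + 1865000 = -1833000 + j16469000
Denominator: (j86)^2 + 458(j86) + 52000 = 44604 + j39388
|N| = √(1833000² + 16469000²) ≈ 1.6571e+07, ∠N ≈ 96.35°
|D| = √(44604² + 39388²) ≈ 59506, ∠D ≈ 41.45°
|L| = 1.6571e+07 / 59506 ≈ 278.48
Gain = 20 log₁₀(278.48) ≈ 48.90 dB
∠L = 96.35° − 41.45° = 54.90°

48.9 dB, 54.9°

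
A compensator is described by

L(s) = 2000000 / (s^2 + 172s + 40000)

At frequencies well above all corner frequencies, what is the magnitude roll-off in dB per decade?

Each pole contributes −20 dB/decade at high frequency; each zero contributes +20 dB/decade.
Net: 0 zero(s) − 2 pole(s) → -40 dB/decade.

-40 dB/decade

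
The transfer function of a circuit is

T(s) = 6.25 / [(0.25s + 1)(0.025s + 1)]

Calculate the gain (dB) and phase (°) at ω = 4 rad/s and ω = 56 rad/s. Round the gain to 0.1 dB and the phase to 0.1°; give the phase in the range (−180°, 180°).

ω = 4: 12.9 dB, -50.7°; ω = 56: -11.7 dB, -140.4°

At ω = 4 rad/s:
pole (1 + j4·0.25) = 1 + j1 → |·| ≈ 1.4142, ∠ ≈ 45.00°
pole (1 + j4·0.025) = 1 + j0.1 → |·| ≈ 1.005, ∠ ≈ 5.71°
|T| = 6.25 · 1 / (1.4142 · 1.005) ≈ 4.3975
Gain = 20 log₁₀(4.3975) ≈ 12.86 dB
∠T = (0°) − (45.00° + 5.71°) = -50.71°

At ω = 56 rad/s:
pole (1 + j56·0.25) = 1 + j14 → |·| ≈ 14.036, ∠ ≈ 85.91°
pole (1 + j56·0.025) = 1 + j1.4 → |·| ≈ 1.7205, ∠ ≈ 54.46°
|T| = 6.25 · 1 / (14.036 · 1.7205) ≈ 0.25881
Gain = 20 log₁₀(0.25881) ≈ -11.74 dB
∠T = (0°) − (85.91° + 54.46°) = -140.37°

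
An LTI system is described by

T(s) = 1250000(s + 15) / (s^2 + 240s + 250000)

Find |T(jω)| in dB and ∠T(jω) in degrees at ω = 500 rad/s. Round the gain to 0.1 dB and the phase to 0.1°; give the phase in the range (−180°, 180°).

At s = jω = j500:
zero (s+15): 15 + j500 → |·| = √(15²+500²) = √250225 ≈ 500.22, ∠ = arctan(500/15) ≈ 88.28°
quadratic: (j500)² + 240·j500 + 250000 = 0 + j120000 → |·| ≈ 1.2e+05, ∠ ≈ 90.00°
|T| = 1250000 · 500.22 / 1.2e+05 ≈ 5210.6
Gain = 20 log₁₀(5210.6) ≈ 74.34 dB
∠T = 88.28° − 90.00° = -1.72°

74.3 dB, -1.7°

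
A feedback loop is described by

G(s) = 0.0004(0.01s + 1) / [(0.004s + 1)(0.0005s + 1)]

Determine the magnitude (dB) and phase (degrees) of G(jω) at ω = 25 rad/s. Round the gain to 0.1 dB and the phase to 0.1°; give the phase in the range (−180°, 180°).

At ω = 25 rad/s:
zero (1 + j25·0.01) = 1 + j0.25 → |·| ≈ 1.0308, ∠ ≈ 14.04°
pole (1 + j25·0.004) = 1 + j0.1 → |·| ≈ 1.005, ∠ ≈ 5.71°
pole (1 + j25·0.0005) = 1 + j0.0125 → |·| ≈ 1.0001, ∠ ≈ 0.72°
|G| = 0.0004 · 1.0308 / (1.005 · 1.0001) ≈ 0.00041023
Gain = 20 log₁₀(0.00041023) ≈ -67.74 dB
∠G = (14.04°) − (5.71° + 0.72°) = 7.61°

-67.7 dB, 7.6°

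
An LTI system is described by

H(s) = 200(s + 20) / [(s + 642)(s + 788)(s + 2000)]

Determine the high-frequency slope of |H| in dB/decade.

-40 dB/decade

Each pole contributes −20 dB/decade at high frequency; each zero contributes +20 dB/decade.
Net: 1 zero(s) − 3 pole(s) → -40 dB/decade.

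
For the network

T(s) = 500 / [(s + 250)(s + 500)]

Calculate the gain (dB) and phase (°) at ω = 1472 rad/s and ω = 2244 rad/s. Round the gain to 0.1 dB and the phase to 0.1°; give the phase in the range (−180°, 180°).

At s = jω = j1472:
pole (s+250): 250 + j1472 → |·| = √(250²+1472²) = √2229284 ≈ 1493.1, ∠ = arctan(1472/250) ≈ 80.36°
pole (s+500): 500 + j1472 → |·| = √(500²+1472²) = √2416784 ≈ 1554.6, ∠ = arctan(1472/500) ≈ 71.24°
|T| = 500 / 2.3212e+06 ≈ 0.00021541
Gain = 20 log₁₀(0.00021541) ≈ -73.33 dB
∠T = 0.00° − 151.60° = -151.60°

At s = jω = j2244:
pole (s+250): 250 + j2244 → |·| = √(250²+2244²) = √5098036 ≈ 2257.9, ∠ = arctan(2244/250) ≈ 83.64°
pole (s+500): 500 + j2244 → |·| = √(500²+2244²) = √5285536 ≈ 2299, ∠ = arctan(2244/500) ≈ 77.44°
|T| = 500 / 5.1909e+06 ≈ 9.6322e-05
Gain = 20 log₁₀(9.6322e-05) ≈ -80.33 dB
∠T = 0.00° − 161.08° = -161.08°

ω = 1472: -73.3 dB, -151.6°; ω = 2244: -80.3 dB, -161.1°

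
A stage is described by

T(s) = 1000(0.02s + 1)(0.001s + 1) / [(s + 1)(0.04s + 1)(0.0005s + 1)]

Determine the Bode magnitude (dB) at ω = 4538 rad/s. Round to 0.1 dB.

-13.7 dB

At ω = 4538 rad/s:
zero (1 + j4538·0.02) = 1 + j90.76 → |·| ≈ 90.766, ∠ ≈ 89.37°
zero (1 + j4538·0.001) = 1 + j4.538 → |·| ≈ 4.6469, ∠ ≈ 77.57°
pole (1 + j4538·1) = 1 + j4538 → |·| ≈ 4538, ∠ ≈ 89.99°
pole (1 + j4538·0.04) = 1 + j181.52 → |·| ≈ 181.52, ∠ ≈ 89.68°
pole (1 + j4538·0.0005) = 1 + j2.269 → |·| ≈ 2.4796, ∠ ≈ 66.22°
|T| = 1000 · 90.766 · 4.6469 / (4538 · 181.52 · 2.4796) ≈ 0.2065
Gain = 20 log₁₀(0.2065) ≈ -13.70 dB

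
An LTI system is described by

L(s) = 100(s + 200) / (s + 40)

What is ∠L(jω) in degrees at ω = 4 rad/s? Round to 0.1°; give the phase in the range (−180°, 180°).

-4.6°

At s = jω = j4:
zero (s+200): 200 + j4 → |·| = √(200²+4²) = √40016 ≈ 200.04, ∠ = arctan(4/200) ≈ 1.15°
pole (s+40): 40 + j4 → |·| = √(40²+4²) = √1616 ≈ 40.2, ∠ = arctan(4/40) ≈ 5.71°
∠L = 1.15° − 5.71° = -4.56°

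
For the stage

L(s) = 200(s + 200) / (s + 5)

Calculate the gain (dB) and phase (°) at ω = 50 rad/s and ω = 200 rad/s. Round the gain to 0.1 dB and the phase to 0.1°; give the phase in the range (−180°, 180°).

ω = 50: 58.3 dB, -70.3°; ω = 200: 49.0 dB, -43.6°

At s = jω = j50:
zero (s+200): 200 + j50 → |·| = √(200²+50²) = √42500 ≈ 206.16, ∠ = arctan(50/200) ≈ 14.04°
pole (s+5): 5 + j50 → |·| = √(5²+50²) = √2525 ≈ 50.249, ∠ = arctan(50/5) ≈ 84.29°
|L| = 200 · 206.16 / 50.249 ≈ 820.55
Gain = 20 log₁₀(820.55) ≈ 58.28 dB
∠L = 14.04° − 84.29° = -70.25°

At s = jω = j200:
zero (s+200): 200 + j200 → |·| = √(200²+200²) = √80000 ≈ 282.84, ∠ = arctan(200/200) ≈ 45.00°
pole (s+5): 5 + j200 → |·| = √(5²+200²) = √40025 ≈ 200.06, ∠ = arctan(200/5) ≈ 88.57°
|L| = 200 · 282.84 / 200.06 ≈ 282.76
Gain = 20 log₁₀(282.76) ≈ 49.03 dB
∠L = 45.00° − 88.57° = -43.57°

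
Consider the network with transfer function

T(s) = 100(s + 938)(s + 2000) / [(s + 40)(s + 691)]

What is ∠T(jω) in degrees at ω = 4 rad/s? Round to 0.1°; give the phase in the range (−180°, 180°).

At s = jω = j4:
zero (s+938): 938 + j4 → |·| = √(938²+4²) = √879860 ≈ 938.01, ∠ = arctan(4/938) ≈ 0.24°
zero (s+2000): 2000 + j4 → |·| = √(2000²+4²) = √4000016 ≈ 2000, ∠ = arctan(4/2000) ≈ 0.11°
pole (s+40): 40 + j4 → |·| = √(40²+4²) = √1616 ≈ 40.2, ∠ = arctan(4/40) ≈ 5.71°
pole (s+691): 691 + j4 → |·| = √(691²+4²) = √477497 ≈ 691.01, ∠ = arctan(4/691) ≈ 0.33°
∠T = 0.35° − 6.04° = -5.69°

-5.7°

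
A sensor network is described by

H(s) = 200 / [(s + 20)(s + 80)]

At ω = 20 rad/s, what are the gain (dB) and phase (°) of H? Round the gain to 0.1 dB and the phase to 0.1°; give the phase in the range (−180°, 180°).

-21.3 dB, -59.0°

At s = jω = j20:
pole (s+20): 20 + j20 → |·| = √(20²+20²) = √800 ≈ 28.284, ∠ = arctan(20/20) ≈ 45.00°
pole (s+80): 80 + j20 → |·| = √(80²+20²) = √6800 ≈ 82.462, ∠ = arctan(20/80) ≈ 14.04°
|H| = 200 / 2332.4 ≈ 0.085749
Gain = 20 log₁₀(0.085749) ≈ -21.34 dB
∠H = 0.00° − 59.04° = -59.04°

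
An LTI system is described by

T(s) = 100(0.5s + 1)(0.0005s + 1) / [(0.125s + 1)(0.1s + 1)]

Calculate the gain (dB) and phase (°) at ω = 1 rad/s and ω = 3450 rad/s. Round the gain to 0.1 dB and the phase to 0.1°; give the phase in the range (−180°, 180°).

At ω = 1 rad/s:
zero (1 + j1·0.5) = 1 + j0.5 → |·| ≈ 1.118, ∠ ≈ 26.57°
zero (1 + j1·0.0005) = 1 + j0.0005 → |·| ≈ 1, ∠ ≈ 0.03°
pole (1 + j1·0.125) = 1 + j0.125 → |·| ≈ 1.0078, ∠ ≈ 7.13°
pole (1 + j1·0.1) = 1 + j0.1 → |·| ≈ 1.005, ∠ ≈ 5.71°
|T| = 100 · 1.118 · 1 / (1.0078 · 1.005) ≈ 110.38
Gain = 20 log₁₀(110.38) ≈ 40.86 dB
∠T = (26.57° + 0.03°) − (7.13° + 5.71°) = 13.76°

At ω = 3450 rad/s:
zero (1 + j3450·0.5) = 1 + j1725 → |·| ≈ 1725, ∠ ≈ 89.97°
zero (1 + j3450·0.0005) = 1 + j1.725 → |·| ≈ 1.9939, ∠ ≈ 59.90°
pole (1 + j3450·0.125) = 1 + j431.25 → |·| ≈ 431.25, ∠ ≈ 89.87°
pole (1 + j3450·0.1) = 1 + j345 → |·| ≈ 345, ∠ ≈ 89.83°
|T| = 100 · 1725 · 1.9939 / (431.25 · 345) ≈ 2.3118
Gain = 20 log₁₀(2.3118) ≈ 7.28 dB
∠T = (89.97° + 59.90°) − (89.87° + 89.83°) = -29.83°

ω = 1: 40.9 dB, 13.8°; ω = 3450: 7.3 dB, -29.8°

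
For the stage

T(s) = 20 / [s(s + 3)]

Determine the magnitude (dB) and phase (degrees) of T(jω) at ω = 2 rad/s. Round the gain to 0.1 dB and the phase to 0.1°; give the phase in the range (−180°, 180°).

At s = jω = j2:
pole (s+3): 3 + j2 → |·| = √(3²+2²) = √13 ≈ 3.6056, ∠ = arctan(2/3) ≈ 33.69°
pole at origin: |s| = 2, ∠ = 90.00° (in denominator)
|T| = 20 / 7.2112 ≈ 2.7735
Gain = 20 log₁₀(2.7735) ≈ 8.86 dB
∠T = 0.00° − 123.69° = -123.69°

8.9 dB, -123.7°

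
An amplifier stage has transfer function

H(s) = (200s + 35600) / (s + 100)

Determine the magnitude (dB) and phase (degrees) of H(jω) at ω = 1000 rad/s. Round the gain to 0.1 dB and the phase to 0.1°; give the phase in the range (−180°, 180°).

Substitute s = j1000:
Numerator: 200(j1000) + 35600 = 35600 + j200000
Denominator: (j1000) + 100 = 100 + j1000
|N| = √(35600² + 200000²) ≈ 2.0314e+05, ∠N ≈ 79.91°
|D| = √(100² + 1000²) ≈ 1005, ∠D ≈ 84.29°
|H| = 2.0314e+05 / 1005 ≈ 202.13
Gain = 20 log₁₀(202.13) ≈ 46.11 dB
∠H = 79.91° − 84.29° = -4.38°

46.1 dB, -4.4°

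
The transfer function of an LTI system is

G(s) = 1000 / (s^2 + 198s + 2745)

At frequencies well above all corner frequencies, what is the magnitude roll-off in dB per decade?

Each pole contributes −20 dB/decade at high frequency; each zero contributes +20 dB/decade.
Net: 0 zero(s) − 2 pole(s) → -40 dB/decade.

-40 dB/decade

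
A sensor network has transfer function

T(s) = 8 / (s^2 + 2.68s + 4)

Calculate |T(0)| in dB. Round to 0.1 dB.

6.0 dB

T(0) = 8 / 4 = 2
20 log₁₀(2) ≈ 6.02 dB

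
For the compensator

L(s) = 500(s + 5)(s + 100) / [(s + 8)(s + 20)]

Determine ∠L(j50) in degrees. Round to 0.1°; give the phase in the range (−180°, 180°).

-38.3°

At s = jω = j50:
zero (s+5): 5 + j50 → |·| = √(5²+50²) = √2525 ≈ 50.249, ∠ = arctan(50/5) ≈ 84.29°
zero (s+100): 100 + j50 → |·| = √(100²+50²) = √12500 ≈ 111.8, ∠ = arctan(50/100) ≈ 26.57°
pole (s+8): 8 + j50 → |·| = √(8²+50²) = √2564 ≈ 50.636, ∠ = arctan(50/8) ≈ 80.91°
pole (s+20): 20 + j50 → |·| = √(20²+50²) = √2900 ≈ 53.852, ∠ = arctan(50/20) ≈ 68.20°
∠L = 110.86° − 149.11° = -38.25°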